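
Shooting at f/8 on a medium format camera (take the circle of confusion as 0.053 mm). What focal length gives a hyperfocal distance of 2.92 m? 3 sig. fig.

From H = f²/(N·c) + f, with f ≪ H: f ≈ √(H·N·c) = √(2920 × 8 × 0.053) = √1238.1 ≈ 35.19 mm.
Exact: f² + N·c·f − N·c·H = 0 ⇒ f = (−N·c + √((N·c)² + 4·N·c·H))/2 = (−0.424 + √4952.5)/2 ≈ 34.975 mm ≈ 35.0 mm.

35.0 mm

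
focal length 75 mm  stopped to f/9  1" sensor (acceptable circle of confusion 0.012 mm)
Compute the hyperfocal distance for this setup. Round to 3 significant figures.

52.2 m

Hyperfocal distance H = f²/(N·c) + f = 75²/(9 × 0.012) + 75 = 5625/0.108 + 75 ≈ 52158.3 mm ≈ 52.2 m.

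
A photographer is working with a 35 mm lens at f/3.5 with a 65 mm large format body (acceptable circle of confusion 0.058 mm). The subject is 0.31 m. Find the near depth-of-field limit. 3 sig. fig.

Hyperfocal distance H = f²/(N·c) + f = 35²/(3.5 × 0.058) + 35 = 1225/0.203 + 35 ≈ 6069.5 mm ≈ 6.069 m.
Near limit Dn = s·(H − f)/(H + s − 2f) = 310 × (6069.5 − 35) / (6069.5 + 310 − 2 × 35) = 310 × 6034.5 / 6309.5 ≈ 296.49 mm.

296 mm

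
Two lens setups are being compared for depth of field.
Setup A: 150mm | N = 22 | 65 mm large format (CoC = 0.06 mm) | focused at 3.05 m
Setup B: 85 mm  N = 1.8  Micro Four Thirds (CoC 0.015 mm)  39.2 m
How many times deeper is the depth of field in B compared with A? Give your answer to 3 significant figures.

Setup A: H = 150²/(22×0.06) + 150 ≈ 17195.5 mm; DoF = Df − Dn = 3675.3 − 2606.5 ≈ 1068.8 mm.
Setup B: H = 85²/(1.8×0.015) + 85 ≈ 267677.6 mm; DoF = Df − Dn = 45911 − 34201 ≈ 11710 mm.
Ratio = 11710 / 1068.8 ≈ 11.0.

11.0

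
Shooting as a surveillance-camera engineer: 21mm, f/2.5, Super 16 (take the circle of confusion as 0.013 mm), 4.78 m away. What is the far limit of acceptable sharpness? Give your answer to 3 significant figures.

Hyperfocal distance H = f²/(N·c) + f = 21²/(2.5 × 0.013) + 21 = 441/0.0325 + 21 ≈ 13590.2 mm ≈ 13.59 m.
Far limit Df = s·(H − f)/(H − s) = 4780 × (13590.2 − 21) / (13590.2 − 4780) = 4780 × 13569.2 / 8810.2 ≈ 7362.0 mm ≈ 7.36 m.

7.36 m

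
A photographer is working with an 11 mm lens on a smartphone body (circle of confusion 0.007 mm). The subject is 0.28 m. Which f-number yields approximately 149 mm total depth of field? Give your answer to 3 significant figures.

f/16

Write h = H − f = f²/(N·c). The thin-lens limits are Dn = s·h/(h + (s−f)) and Df = s·h/(h − (s−f)), so DoF = Df − Dn = 2·s·(s−f)·h / (h² − (s−f)²).
That is a quadratic in h: DoF·h² − 2·s·(s−f)·h − DoF·(s−f)² = 0 ⇒ h = (s−f)·(s + √(s² + DoF²)) / DoF = 269 × (280 + √(280² + 149²)) / 149 = 269 × (280 + 317.177) / 149 ≈ 1078.1 mm.
Then N = f²/(c·h) = 11² / (0.007 × 1078.1) = 121 / 7.5469 ≈ 16.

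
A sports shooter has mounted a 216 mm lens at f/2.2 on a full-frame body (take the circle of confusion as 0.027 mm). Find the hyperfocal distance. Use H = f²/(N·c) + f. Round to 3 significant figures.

Hyperfocal distance H = f²/(N·c) + f = 216²/(2.2 × 0.027) + 216 = 46656/0.0594 + 216 ≈ 785670.5 mm ≈ 786 m.

786 m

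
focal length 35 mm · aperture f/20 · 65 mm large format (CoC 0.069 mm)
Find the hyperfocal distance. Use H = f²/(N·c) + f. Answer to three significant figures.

Hyperfocal distance H = f²/(N·c) + f = 35²/(20 × 0.069) + 35 = 1225/1.38 + 35 ≈ 922.7 mm ≈ 0.923 m.

0.923 m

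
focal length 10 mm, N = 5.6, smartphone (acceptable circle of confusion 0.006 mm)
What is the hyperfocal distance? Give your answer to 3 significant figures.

2.99 m

Hyperfocal distance H = f²/(N·c) + f = 10²/(5.6 × 0.006) + 10 = 100/0.0336 + 10 ≈ 2986.2 mm ≈ 2.99 m.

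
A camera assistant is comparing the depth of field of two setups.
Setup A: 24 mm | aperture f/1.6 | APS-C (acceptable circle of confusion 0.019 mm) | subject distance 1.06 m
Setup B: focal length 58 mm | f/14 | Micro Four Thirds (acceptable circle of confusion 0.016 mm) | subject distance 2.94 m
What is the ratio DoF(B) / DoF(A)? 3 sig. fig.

Setup A: H = 24²/(1.6×0.019) + 24 ≈ 18971.4 mm; DoF = Df − Dn = 1121.31 − 1005.05 ≈ 116.26 mm.
Setup B: H = 58²/(14×0.016) + 58 ≈ 15075.9 mm; DoF = Df − Dn = 3638.2 − 2466.6 ≈ 1171.6 mm.
Ratio = 1171.6 / 116.26 ≈ 10.1.

10.1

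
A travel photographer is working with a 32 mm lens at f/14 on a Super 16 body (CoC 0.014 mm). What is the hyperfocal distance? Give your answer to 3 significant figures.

5.26 m

Hyperfocal distance H = f²/(N·c) + f = 32²/(14 × 0.014) + 32 = 1024/0.196 + 32 ≈ 5256.5 mm ≈ 5.26 m.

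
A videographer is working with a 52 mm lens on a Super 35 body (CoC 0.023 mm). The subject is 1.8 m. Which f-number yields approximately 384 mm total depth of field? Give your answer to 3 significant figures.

f/7.09

Write h = H − f = f²/(N·c). The thin-lens limits are Dn = s·h/(h + (s−f)) and Df = s·h/(h − (s−f)), so DoF = Df − Dn = 2·s·(s−f)·h / (h² − (s−f)²).
That is a quadratic in h: DoF·h² − 2·s·(s−f)·h − DoF·(s−f)² = 0 ⇒ h = (s−f)·(s + √(s² + DoF²)) / DoF = 1748 × (1800 + √(1800² + 384²)) / 384 = 1748 × (1800 + 1840.50) / 384 ≈ 16572 mm.
Then N = f²/(c·h) = 52² / (0.023 × 16572) = 2704 / 381.15 ≈ 7.09.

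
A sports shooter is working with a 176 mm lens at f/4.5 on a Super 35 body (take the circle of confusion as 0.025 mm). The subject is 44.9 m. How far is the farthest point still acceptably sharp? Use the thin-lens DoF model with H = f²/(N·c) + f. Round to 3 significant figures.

53.6 m

Hyperfocal distance H = f²/(N·c) + f = 176²/(4.5 × 0.025) + 176 = 30976/0.1125 + 176 ≈ 275518.2 mm ≈ 275.5 m.
Far limit Df = s·(H − f)/(H − s) = 44900 × (275518.2 − 176) / (275518.2 − 44900) = 44900 × 275342.2 / 230618.2 ≈ 53607 mm ≈ 53.6 m.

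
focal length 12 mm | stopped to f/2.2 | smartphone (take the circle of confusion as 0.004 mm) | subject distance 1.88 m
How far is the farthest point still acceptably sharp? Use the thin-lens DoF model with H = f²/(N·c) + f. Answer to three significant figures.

Hyperfocal distance H = f²/(N·c) + f = 12²/(2.2 × 0.004) + 12 = 144/0.0088 + 12 ≈ 16375.6 mm ≈ 16.38 m.
Far limit Df = s·(H − f)/(H − s) = 1880 × (16375.6 − 12) / (16375.6 − 1880) = 1880 × 16363.6 / 14495.6 ≈ 2122.3 mm ≈ 2.12 m.

2.12 m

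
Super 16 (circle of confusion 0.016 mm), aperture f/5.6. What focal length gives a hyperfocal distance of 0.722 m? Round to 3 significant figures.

From H = f²/(N·c) + f, with f ≪ H: f ≈ √(H·N·c) = √(722 × 5.6 × 0.016) = √64.691 ≈ 8.043 mm.
Exact: f² + N·c·f − N·c·H = 0 ⇒ f = (−N·c + √((N·c)² + 4·N·c·H))/2 = (−0.0896 + √258.77)/2 ≈ 7.9984 mm ≈ 8.00 mm.

8.00 mm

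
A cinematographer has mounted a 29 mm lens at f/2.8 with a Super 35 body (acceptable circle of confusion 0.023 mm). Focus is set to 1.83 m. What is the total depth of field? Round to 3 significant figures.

0.515 m

Hyperfocal distance H = f²/(N·c) + f = 29²/(2.8 × 0.023) + 29 = 841/0.0644 + 29 ≈ 13088.0 mm ≈ 13.09 m.
Near limit Dn = s·(H − f)/(H + s − 2f) = 1830 × (13088.0 − 29) / (13088.0 + 1830 − 2 × 29) = 1830 × 13059.0 / 14860.0 ≈ 1608.21 mm.
Far limit Df = s·(H − f)/(H − s) = 1830 × (13088.0 − 29) / (13088.0 − 1830) = 1830 × 13059.0 / 11258.0 ≈ 2122.75 mm.
Depth of field = Df − Dn = 2122.75 − 1608.21 ≈ 514.54 mm ≈ 0.515 m.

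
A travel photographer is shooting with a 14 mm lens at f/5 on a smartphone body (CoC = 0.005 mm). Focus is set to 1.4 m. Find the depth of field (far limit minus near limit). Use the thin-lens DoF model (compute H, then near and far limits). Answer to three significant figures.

Hyperfocal distance H = f²/(N·c) + f = 14²/(5 × 0.005) + 14 = 196/0.025 + 14 ≈ 7854.0 mm ≈ 7.854 m.
Near limit Dn = s·(H − f)/(H + s − 2f) = 1400 × (7854.0 − 14) / (7854.0 + 1400 − 2 × 14) = 1400 × 7840.0 / 9226.0 ≈ 1189.68 mm.
Far limit Df = s·(H − f)/(H − s) = 1400 × (7854.0 − 14) / (7854.0 − 1400) = 1400 × 7840.0 / 6454.0 ≈ 1700.65 mm.
Depth of field = Df − Dn = 1700.65 − 1189.68 ≈ 510.97 mm ≈ 0.511 m.

0.511 m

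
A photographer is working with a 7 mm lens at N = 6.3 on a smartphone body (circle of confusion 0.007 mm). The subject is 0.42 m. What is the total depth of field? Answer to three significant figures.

362 mm

Hyperfocal distance H = f²/(N·c) + f = 7²/(6.3 × 0.007) + 7 = 49/0.0441 + 7 ≈ 1118.1 mm ≈ 1.118 m.
Near limit Dn = s·(H − f)/(H + s − 2f) = 420 × (1118.1 − 7) / (1118.1 + 420 − 2 × 7) = 420 × 1111.1 / 1524.1 ≈ 306.19 mm.
Far limit Df = s·(H − f)/(H − s) = 420 × (1118.1 − 7) / (1118.1 − 420) = 420 × 1111.1 / 698.1 ≈ 668.47 mm.
Depth of field = Df − Dn = 668.47 − 306.19 ≈ 362.28 mm.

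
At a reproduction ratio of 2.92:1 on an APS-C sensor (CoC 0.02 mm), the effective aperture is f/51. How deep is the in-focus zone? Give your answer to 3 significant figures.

At magnification m, DoF ≈ 2·N_eff·c/m² = 2 × 51 × 0.02 / 2.92² = 2.04 / 8.526 ≈ 0.239 mm.

0.239 mm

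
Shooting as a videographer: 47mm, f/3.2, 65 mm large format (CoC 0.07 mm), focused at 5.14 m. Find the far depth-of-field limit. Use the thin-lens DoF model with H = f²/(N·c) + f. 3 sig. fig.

Hyperfocal distance H = f²/(N·c) + f = 47²/(3.2 × 0.07) + 47 = 2209/0.224 + 47 ≈ 9908.6 mm ≈ 9.909 m.
Far limit Df = s·(H − f)/(H − s) = 5140 × (9908.6 − 47) / (9908.6 − 5140) = 5140 × 9861.6 / 4768.6 ≈ 10630 mm ≈ 10.6 m.

10.6 m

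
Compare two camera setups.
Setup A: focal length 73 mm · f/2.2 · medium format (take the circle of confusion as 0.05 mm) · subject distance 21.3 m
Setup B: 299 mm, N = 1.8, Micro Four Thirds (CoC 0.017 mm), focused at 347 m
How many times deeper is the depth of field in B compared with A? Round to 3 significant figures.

Setup A: H = 73²/(2.2×0.05) + 73 ≈ 48518.5 mm; DoF = Df − Dn = 37911 − 14811 ≈ 23100 mm.
Setup B: H = 299²/(1.8×0.017) + 299 ≈ 2921900.3 mm; DoF = Df − Dn = 393722 − 310190 ≈ 83532 mm.
Ratio = 83532 / 23100 ≈ 3.62.

3.62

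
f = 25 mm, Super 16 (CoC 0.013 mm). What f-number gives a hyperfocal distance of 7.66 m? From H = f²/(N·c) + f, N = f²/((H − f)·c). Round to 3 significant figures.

Rearrange H = f²/(N·c) + f for N: N = f² / ((H − f)·c).
N = 25² / ((7660 − 25) × 0.013) = 625 / 99.25 ≈ 6.30.

f/6.30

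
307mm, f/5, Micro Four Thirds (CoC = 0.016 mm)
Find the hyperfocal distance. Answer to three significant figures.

1180 m

Hyperfocal distance H = f²/(N·c) + f = 307²/(5 × 0.016) + 307 = 94249/0.08 + 307 ≈ 1178419.5 mm ≈ 1180 m.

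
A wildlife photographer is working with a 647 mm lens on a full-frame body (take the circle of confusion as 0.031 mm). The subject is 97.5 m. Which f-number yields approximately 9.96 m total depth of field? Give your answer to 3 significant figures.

Write h = H − f = f²/(N·c). The thin-lens limits are Dn = s·h/(h + (s−f)) and Df = s·h/(h − (s−f)), so DoF = Df − Dn = 2·s·(s−f)·h / (h² − (s−f)²).
That is a quadratic in h: DoF·h² − 2·s·(s−f)·h − DoF·(s−f)² = 0 ⇒ h = (s−f)·(s + √(s² + DoF²)) / DoF = 96853 × (97500 + √(97500² + 9960²)) / 9960 = 96853 × (97500 + 98007.4) / 9960 ≈ 1901152 mm.
Then N = f²/(c·h) = 647² / (0.031 × 1901152) = 418609 / 58936 ≈ 7.10.

f/7.10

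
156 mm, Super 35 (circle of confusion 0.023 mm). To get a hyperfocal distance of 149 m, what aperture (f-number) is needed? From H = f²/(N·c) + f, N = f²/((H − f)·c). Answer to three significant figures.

f/7.11

Rearrange H = f²/(N·c) + f for N: N = f² / ((H − f)·c).
N = 156² / ((149000 − 156) × 0.023) = 24336 / 3423 ≈ 7.11.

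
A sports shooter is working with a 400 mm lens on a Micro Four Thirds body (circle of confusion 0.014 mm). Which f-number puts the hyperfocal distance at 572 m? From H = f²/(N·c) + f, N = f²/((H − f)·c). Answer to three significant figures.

Rearrange H = f²/(N·c) + f for N: N = f² / ((H − f)·c).
N = 400² / ((572000 − 400) × 0.014) = 160000 / 8002 ≈ 20.

f/20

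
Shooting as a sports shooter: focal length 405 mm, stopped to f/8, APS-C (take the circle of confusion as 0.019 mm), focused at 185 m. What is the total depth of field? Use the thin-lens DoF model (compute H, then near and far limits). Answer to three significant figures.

65.2 m

Hyperfocal distance H = f²/(N·c) + f = 405²/(8 × 0.019) + 405 = 164025/0.152 + 405 ≈ 1079516.8 mm ≈ 1080 m.
Near limit Dn = s·(H − f)/(H + s − 2f) = 185000 × (1079516.8 − 405) / (1079516.8 + 185000 − 2 × 405) = 185000 × 1079111.8 / 1263706.8 ≈ 157976 mm.
Far limit Df = s·(H − f)/(H − s) = 185000 × (1079516.8 − 405) / (1079516.8 − 185000) = 185000 × 1079111.8 / 894516.8 ≈ 223177 mm.
Depth of field = Df − Dn = 223177 − 157976 ≈ 65201 mm ≈ 65.2 m.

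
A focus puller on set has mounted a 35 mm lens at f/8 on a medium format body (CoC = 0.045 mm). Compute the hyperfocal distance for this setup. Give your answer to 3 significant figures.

Hyperfocal distance H = f²/(N·c) + f = 35²/(8 × 0.045) + 35 = 1225/0.36 + 35 ≈ 3437.8 mm ≈ 3.44 m.

3.44 m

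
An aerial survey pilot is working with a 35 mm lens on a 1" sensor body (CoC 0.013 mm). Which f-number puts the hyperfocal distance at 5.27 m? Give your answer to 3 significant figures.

Rearrange H = f²/(N·c) + f for N: N = f² / ((H − f)·c).
N = 35² / ((5270 − 35) × 0.013) = 1225 / 68.05 ≈ 18.

f/18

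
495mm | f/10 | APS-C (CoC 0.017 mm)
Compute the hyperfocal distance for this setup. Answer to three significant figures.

Hyperfocal distance H = f²/(N·c) + f = 495²/(10 × 0.017) + 495 = 245025/0.17 + 495 ≈ 1441818.5 mm ≈ 1440 m.

1440 m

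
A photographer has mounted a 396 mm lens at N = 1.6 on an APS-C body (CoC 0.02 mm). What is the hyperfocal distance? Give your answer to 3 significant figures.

4900 m

Hyperfocal distance H = f²/(N·c) + f = 396²/(1.6 × 0.02) + 396 = 156816/0.032 + 396 ≈ 4900896.0 mm ≈ 4900 m.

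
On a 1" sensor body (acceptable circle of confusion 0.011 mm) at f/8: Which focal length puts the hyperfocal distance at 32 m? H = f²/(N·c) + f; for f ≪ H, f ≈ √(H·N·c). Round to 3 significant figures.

53.0 mm

From H = f²/(N·c) + f, with f ≪ H: f ≈ √(H·N·c) = √(32000 × 8 × 0.011) = √2816.0 ≈ 53.07 mm.
Exact: f² + N·c·f − N·c·H = 0 ⇒ f = (−N·c + √((N·c)² + 4·N·c·H))/2 = (−0.088 + √11264)/2 ≈ 53.022 mm ≈ 53.0 mm.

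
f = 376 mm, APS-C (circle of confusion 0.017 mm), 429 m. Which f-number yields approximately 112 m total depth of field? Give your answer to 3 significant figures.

f/2.49

Write h = H − f = f²/(N·c). The thin-lens limits are Dn = s·h/(h + (s−f)) and Df = s·h/(h − (s−f)), so DoF = Df − Dn = 2·s·(s−f)·h / (h² − (s−f)²).
That is a quadratic in h: DoF·h² − 2·s·(s−f)·h − DoF·(s−f)² = 0 ⇒ h = (s−f)·(s + √(s² + DoF²)) / DoF = 428624 × (429000 + √(429000² + 112000²)) / 112000 = 428624 × (429000 + 443379) / 112000 ≈ 3338595 mm.
Then N = f²/(c·h) = 376² / (0.017 × 3338595) = 141376 / 56756 ≈ 2.49.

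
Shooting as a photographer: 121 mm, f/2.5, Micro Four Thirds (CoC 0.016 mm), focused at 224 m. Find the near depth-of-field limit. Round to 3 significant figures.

Hyperfocal distance H = f²/(N·c) + f = 121²/(2.5 × 0.016) + 121 = 14641/0.04 + 121 ≈ 366146.0 mm ≈ 366.1 m.
Near limit Dn = s·(H − f)/(H + s − 2f) = 224000 × (366146.0 − 121) / (366146.0 + 224000 − 2 × 121) = 224000 × 366025.0 / 589904.0 ≈ 138988 mm ≈ 139 m.

139 m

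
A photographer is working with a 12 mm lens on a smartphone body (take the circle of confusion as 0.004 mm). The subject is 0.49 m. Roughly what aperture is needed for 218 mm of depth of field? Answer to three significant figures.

Write h = H − f = f²/(N·c). The thin-lens limits are Dn = s·h/(h + (s−f)) and Df = s·h/(h − (s−f)), so DoF = Df − Dn = 2·s·(s−f)·h / (h² − (s−f)²).
That is a quadratic in h: DoF·h² − 2·s·(s−f)·h − DoF·(s−f)² = 0 ⇒ h = (s−f)·(s + √(s² + DoF²)) / DoF = 478 × (490 + √(490² + 218²)) / 218 = 478 × (490 + 536.306) / 218 ≈ 2250.3 mm.
Then N = f²/(c·h) = 12² / (0.004 × 2250.3) = 144 / 9.0014 ≈ 16.

f/16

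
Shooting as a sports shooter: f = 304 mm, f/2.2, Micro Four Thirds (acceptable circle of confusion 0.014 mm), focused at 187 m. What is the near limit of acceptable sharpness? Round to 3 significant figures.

Hyperfocal distance H = f²/(N·c) + f = 304²/(2.2 × 0.014) + 304 = 92416/0.0308 + 304 ≈ 3000823.5 mm ≈ 3001 m.
Near limit Dn = s·(H − f)/(H + s − 2f) = 187000 × (3000823.5 − 304) / (3000823.5 + 187000 − 2 × 304) = 187000 × 3000519.5 / 3187215.5 ≈ 176046 mm ≈ 176 m.

176 m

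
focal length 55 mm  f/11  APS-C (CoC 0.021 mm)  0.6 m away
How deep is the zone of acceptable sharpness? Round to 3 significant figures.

50.0 mm

Hyperfocal distance H = f²/(N·c) + f = 55²/(11 × 0.021) + 55 = 3025/0.231 + 55 ≈ 13150.2 mm ≈ 13.15 m.
Near limit Dn = s·(H − f)/(H + s − 2f) = 600 × (13150.2 − 55) / (13150.2 + 600 − 2 × 55) = 600 × 13095.2 / 13640.2 ≈ 576.027 mm.
Far limit Df = s·(H − f)/(H − s) = 600 × (13150.2 − 55) / (13150.2 − 600) = 600 × 13095.2 / 12550.2 ≈ 626.055 mm.
Depth of field = Df − Dn = 626.055 − 576.027 ≈ 50.028 mm.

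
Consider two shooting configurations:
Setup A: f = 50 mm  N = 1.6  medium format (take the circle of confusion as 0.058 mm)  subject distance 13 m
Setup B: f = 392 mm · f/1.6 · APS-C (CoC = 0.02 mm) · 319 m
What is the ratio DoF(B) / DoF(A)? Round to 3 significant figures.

2.62

Setup A: H = 50²/(1.6×0.058) + 50 ≈ 26989.7 mm; DoF = Df − Dn = 25034 − 8780 ≈ 16254 mm.
Setup B: H = 392²/(1.6×0.02) + 392 ≈ 4802392.0 mm; DoF = Df − Dn = 341669 − 299152 ≈ 42517 mm.
Ratio = 42517 / 16254 ≈ 2.62.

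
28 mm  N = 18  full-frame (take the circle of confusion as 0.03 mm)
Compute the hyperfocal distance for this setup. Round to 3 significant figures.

Hyperfocal distance H = f²/(N·c) + f = 28²/(18 × 0.03) + 28 = 784/0.54 + 28 ≈ 1479.9 mm ≈ 1.48 m.

1.48 m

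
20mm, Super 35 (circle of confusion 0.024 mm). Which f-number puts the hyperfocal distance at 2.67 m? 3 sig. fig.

f/6.29

Rearrange H = f²/(N·c) + f for N: N = f² / ((H − f)·c).
N = 20² / ((2670 − 20) × 0.024) = 400 / 63.60 ≈ 6.29.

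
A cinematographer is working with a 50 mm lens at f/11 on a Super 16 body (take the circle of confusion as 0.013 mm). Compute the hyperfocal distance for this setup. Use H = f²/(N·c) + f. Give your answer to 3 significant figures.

Hyperfocal distance H = f²/(N·c) + f = 50²/(11 × 0.013) + 50 = 2500/0.143 + 50 ≈ 17532.5 mm ≈ 17.5 m.

17.5 m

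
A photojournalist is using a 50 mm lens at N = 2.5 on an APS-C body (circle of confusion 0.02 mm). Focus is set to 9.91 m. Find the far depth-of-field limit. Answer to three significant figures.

Hyperfocal distance H = f²/(N·c) + f = 50²/(2.5 × 0.02) + 50 = 2500/0.05 + 50 ≈ 50050.0 mm ≈ 50.05 m.
Far limit Df = s·(H − f)/(H − s) = 9910 × (50050.0 − 50) / (50050.0 − 9910) = 9910 × 50000.0 / 40140.0 ≈ 12344 mm ≈ 12.3 m.

12.3 m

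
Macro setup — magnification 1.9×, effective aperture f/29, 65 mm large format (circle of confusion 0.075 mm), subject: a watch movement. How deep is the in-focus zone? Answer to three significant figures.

At magnification m, DoF ≈ 2·N_eff·c/m² = 2 × 29 × 0.075 / 1.9² = 4.35 / 3.61 ≈ 1.2 mm.

1.20 mm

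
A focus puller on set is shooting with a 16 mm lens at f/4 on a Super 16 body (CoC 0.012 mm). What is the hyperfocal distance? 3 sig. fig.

5.35 m

Hyperfocal distance H = f²/(N·c) + f = 16²/(4 × 0.012) + 16 = 256/0.048 + 16 ≈ 5349.3 mm ≈ 5.35 m.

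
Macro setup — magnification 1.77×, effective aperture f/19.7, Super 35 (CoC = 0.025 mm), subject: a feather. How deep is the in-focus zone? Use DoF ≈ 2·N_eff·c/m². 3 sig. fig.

0.314 mm

At magnification m, DoF ≈ 2·N_eff·c/m² = 2 × 19.7 × 0.025 / 1.77² = 0.985 / 3.133 ≈ 0.314 mm.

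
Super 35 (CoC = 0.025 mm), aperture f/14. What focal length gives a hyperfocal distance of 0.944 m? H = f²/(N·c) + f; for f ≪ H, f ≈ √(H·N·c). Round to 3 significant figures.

18.0 mm

From H = f²/(N·c) + f, with f ≪ H: f ≈ √(H·N·c) = √(944 × 14 × 0.025) = √330.40 ≈ 18.18 mm.
Exact: f² + N·c·f − N·c·H = 0 ⇒ f = (−N·c + √((N·c)² + 4·N·c·H))/2 = (−0.35 + √1321.7)/2 ≈ 18.003 mm ≈ 18.0 mm.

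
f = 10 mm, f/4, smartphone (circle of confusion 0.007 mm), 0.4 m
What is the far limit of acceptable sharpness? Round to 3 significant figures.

Hyperfocal distance H = f²/(N·c) + f = 10²/(4 × 0.007) + 10 = 100/0.028 + 10 ≈ 3581.4 mm ≈ 3.581 m.
Far limit Df = s·(H − f)/(H − s) = 400 × (3581.4 − 10) / (3581.4 − 400) = 400 × 3571.4 / 3181.4 ≈ 449.03 mm.

449 mm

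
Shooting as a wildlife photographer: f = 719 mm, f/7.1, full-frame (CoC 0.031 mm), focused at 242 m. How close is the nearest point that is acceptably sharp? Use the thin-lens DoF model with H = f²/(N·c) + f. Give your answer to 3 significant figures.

Hyperfocal distance H = f²/(N·c) + f = 719²/(7.1 × 0.031) + 719 = 516961/0.2201 + 719 ≈ 2349474.1 mm ≈ 2349 m.
Near limit Dn = s·(H − f)/(H + s − 2f) = 242000 × (2349474.1 − 719) / (2349474.1 + 242000 − 2 × 719) = 242000 × 2348755.1 / 2590036.1 ≈ 219456 mm ≈ 219 m.

219 m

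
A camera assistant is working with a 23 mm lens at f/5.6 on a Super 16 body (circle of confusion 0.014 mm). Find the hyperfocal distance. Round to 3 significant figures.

6.77 m

Hyperfocal distance H = f²/(N·c) + f = 23²/(5.6 × 0.014) + 23 = 529/0.0784 + 23 ≈ 6770.4 mm ≈ 6.77 m.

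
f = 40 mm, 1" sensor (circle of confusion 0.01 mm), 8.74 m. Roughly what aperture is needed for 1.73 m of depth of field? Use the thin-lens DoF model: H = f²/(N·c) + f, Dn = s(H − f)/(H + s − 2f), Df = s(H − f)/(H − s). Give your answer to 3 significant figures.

f/1.80

Write h = H − f = f²/(N·c). The thin-lens limits are Dn = s·h/(h + (s−f)) and Df = s·h/(h − (s−f)), so DoF = Df − Dn = 2·s·(s−f)·h / (h² − (s−f)²).
That is a quadratic in h: DoF·h² − 2·s·(s−f)·h − DoF·(s−f)² = 0 ⇒ h = (s−f)·(s + √(s² + DoF²)) / DoF = 8700 × (8740 + √(8740² + 1730²)) / 1730 = 8700 × (8740 + 8909.57) / 1730 ≈ 88758 mm.
Then N = f²/(c·h) = 40² / (0.01 × 88758) = 1600 / 887.58 ≈ 1.80.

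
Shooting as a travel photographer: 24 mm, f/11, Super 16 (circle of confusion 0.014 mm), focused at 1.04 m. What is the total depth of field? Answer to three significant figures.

0.610 m

Hyperfocal distance H = f²/(N·c) + f = 24²/(11 × 0.014) + 24 = 576/0.154 + 24 ≈ 3764.3 mm ≈ 3.764 m.
Near limit Dn = s·(H − f)/(H + s − 2f) = 1040 × (3764.3 − 24) / (3764.3 + 1040 − 2 × 24) = 1040 × 3740.3 / 4756.3 ≈ 817.84 mm.
Far limit Df = s·(H − f)/(H − s) = 1040 × (3764.3 − 24) / (3764.3 − 1040) = 1040 × 3740.3 / 2724.3 ≈ 1427.86 mm.
Depth of field = Df − Dn = 1427.86 − 817.84 ≈ 610.02 mm ≈ 0.610 m.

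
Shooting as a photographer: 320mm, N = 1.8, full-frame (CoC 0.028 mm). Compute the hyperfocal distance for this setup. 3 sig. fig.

Hyperfocal distance H = f²/(N·c) + f = 320²/(1.8 × 0.028) + 320 = 102400/0.0504 + 320 ≈ 2032066.0 mm ≈ 2030 m.

2030 m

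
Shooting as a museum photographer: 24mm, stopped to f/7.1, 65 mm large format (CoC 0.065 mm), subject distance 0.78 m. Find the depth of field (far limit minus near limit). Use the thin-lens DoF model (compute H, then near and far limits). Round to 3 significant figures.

Hyperfocal distance H = f²/(N·c) + f = 24²/(7.1 × 0.065) + 24 = 576/0.4615 + 24 ≈ 1272.1 mm ≈ 1.272 m.
Near limit Dn = s·(H − f)/(H + s − 2f) = 780 × (1272.1 − 24) / (1272.1 + 780 − 2 × 24) = 780 × 1248.1 / 2004.1 ≈ 485.8 mm.
Far limit Df = s·(H − f)/(H − s) = 780 × (1272.1 − 24) / (1272.1 − 780) = 780 × 1248.1 / 492.1 ≈ 1978.3 mm.
Depth of field = Df − Dn = 1978.3 − 485.8 ≈ 1492.5 mm ≈ 1.49 m.

1.49 m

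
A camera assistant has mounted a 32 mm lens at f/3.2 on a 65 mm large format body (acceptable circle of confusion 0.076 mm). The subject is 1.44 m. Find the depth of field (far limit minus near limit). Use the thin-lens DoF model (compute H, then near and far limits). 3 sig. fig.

1.08 m

Hyperfocal distance H = f²/(N·c) + f = 32²/(3.2 × 0.076) + 32 = 1024/0.2432 + 32 ≈ 4242.5 mm ≈ 4.243 m.
Near limit Dn = s·(H − f)/(H + s − 2f) = 1440 × (4242.5 − 32) / (4242.5 + 1440 − 2 × 32) = 1440 × 4210.5 / 5618.5 ≈ 1079.1 mm.
Far limit Df = s·(H − f)/(H − s) = 1440 × (4242.5 − 32) / (4242.5 − 1440) = 1440 × 4210.5 / 2802.5 ≈ 2163.5 mm.
Depth of field = Df − Dn = 2163.5 − 1079.1 ≈ 1084.4 mm ≈ 1.08 m.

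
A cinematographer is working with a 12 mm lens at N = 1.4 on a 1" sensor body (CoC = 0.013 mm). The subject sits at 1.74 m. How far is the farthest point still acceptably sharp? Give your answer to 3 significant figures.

2.23 m

Hyperfocal distance H = f²/(N·c) + f = 12²/(1.4 × 0.013) + 12 = 144/0.0182 + 12 ≈ 7924.1 mm ≈ 7.924 m.
Far limit Df = s·(H − f)/(H − s) = 1740 × (7924.1 − 12) / (7924.1 − 1740) = 1740 × 7912.1 / 6184.1 ≈ 2226.2 mm ≈ 2.23 m.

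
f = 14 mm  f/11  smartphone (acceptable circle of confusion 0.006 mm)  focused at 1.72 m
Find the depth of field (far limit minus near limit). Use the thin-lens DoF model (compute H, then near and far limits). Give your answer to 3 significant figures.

2.95 m

Hyperfocal distance H = f²/(N·c) + f = 14²/(11 × 0.006) + 14 = 196/0.066 + 14 ≈ 2983.7 mm ≈ 2.984 m.
Near limit Dn = s·(H − f)/(H + s − 2f) = 1720 × (2983.7 − 14) / (2983.7 + 1720 − 2 × 14) = 1720 × 2969.7 / 4675.7 ≈ 1092.4 mm.
Far limit Df = s·(H − f)/(H − s) = 1720 × (2983.7 − 14) / (2983.7 − 1720) = 1720 × 2969.7 / 1263.7 ≈ 4042.0 mm.
Depth of field = Df − Dn = 4042.0 − 1092.4 ≈ 2949.6 mm ≈ 2.95 m.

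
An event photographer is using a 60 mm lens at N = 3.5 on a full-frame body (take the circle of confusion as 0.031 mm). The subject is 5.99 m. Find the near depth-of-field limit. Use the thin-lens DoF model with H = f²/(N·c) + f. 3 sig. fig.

Hyperfocal distance H = f²/(N·c) + f = 60²/(3.5 × 0.031) + 60 = 3600/0.1085 + 60 ≈ 33239.7 mm ≈ 33.24 m.
Near limit Dn = s·(H − f)/(H + s − 2f) = 5990 × (33239.7 − 60) / (33239.7 + 5990 − 2 × 60) = 5990 × 33179.7 / 39109.7 ≈ 5081.8 mm ≈ 5.08 m.

5.08 m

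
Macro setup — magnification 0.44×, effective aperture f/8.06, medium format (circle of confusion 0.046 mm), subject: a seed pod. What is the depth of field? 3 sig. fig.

At magnification m, DoF ≈ 2·N_eff·c/m² = 2 × 8.06 × 0.046 / 0.44² = 0.7415 / 0.1936 ≈ 3.83 mm.

3.83 mm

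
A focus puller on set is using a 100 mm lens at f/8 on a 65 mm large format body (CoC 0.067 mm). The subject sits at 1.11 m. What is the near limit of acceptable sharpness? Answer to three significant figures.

Hyperfocal distance H = f²/(N·c) + f = 100²/(8 × 0.067) + 100 = 10000/0.536 + 100 ≈ 18756.7 mm ≈ 18.76 m.
Near limit Dn = s·(H − f)/(H + s − 2f) = 1110 × (18756.7 − 100) / (18756.7 + 1110 − 2 × 100) = 1110 × 18656.7 / 19666.7 ≈ 1053.0 mm ≈ 1.05 m.

1.05 m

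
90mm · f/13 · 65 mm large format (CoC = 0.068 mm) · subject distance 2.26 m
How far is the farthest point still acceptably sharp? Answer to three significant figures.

2.96 m

Hyperfocal distance H = f²/(N·c) + f = 90²/(13 × 0.068) + 90 = 8100/0.884 + 90 ≈ 9252.9 mm ≈ 9.253 m.
Far limit Df = s·(H − f)/(H − s) = 2260 × (9252.9 − 90) / (9252.9 − 2260) = 2260 × 9162.9 / 6992.9 ≈ 2961.3 mm ≈ 2.96 m.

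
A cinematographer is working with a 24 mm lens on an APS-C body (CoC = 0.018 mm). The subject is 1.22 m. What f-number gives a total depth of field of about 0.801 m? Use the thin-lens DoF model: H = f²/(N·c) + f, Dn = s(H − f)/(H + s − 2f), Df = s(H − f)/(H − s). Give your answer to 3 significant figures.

Write h = H − f = f²/(N·c). The thin-lens limits are Dn = s·h/(h + (s−f)) and Df = s·h/(h − (s−f)), so DoF = Df − Dn = 2·s·(s−f)·h / (h² − (s−f)²).
That is a quadratic in h: DoF·h² − 2·s·(s−f)·h − DoF·(s−f)² = 0 ⇒ h = (s−f)·(s + √(s² + DoF²)) / DoF = 1196 × (1220 + √(1220² + 801²)) / 801 = 1196 × (1220 + 1459.45) / 801 ≈ 4000.8 mm.
Then N = f²/(c·h) = 24² / (0.018 × 4000.8) = 576 / 72.014 ≈ 8.

f/8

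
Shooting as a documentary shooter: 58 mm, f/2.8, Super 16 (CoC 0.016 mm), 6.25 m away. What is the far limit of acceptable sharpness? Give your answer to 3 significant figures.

Hyperfocal distance H = f²/(N·c) + f = 58²/(2.8 × 0.016) + 58 = 3364/0.0448 + 58 ≈ 75147.3 mm ≈ 75.15 m.
Far limit Df = s·(H − f)/(H − s) = 6250 × (75147.3 − 58) / (75147.3 − 6250) = 6250 × 75089.3 / 68897.3 ≈ 6811.7 mm ≈ 6.81 m.

6.81 m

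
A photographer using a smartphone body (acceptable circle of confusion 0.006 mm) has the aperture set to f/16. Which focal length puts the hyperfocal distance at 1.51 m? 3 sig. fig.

12.0 mm

From H = f²/(N·c) + f, with f ≪ H: f ≈ √(H·N·c) = √(1510 × 16 × 0.006) = √144.96 ≈ 12.04 mm.
The +f correction barely moves this — solving exactly, f² + N·c·f − N·c·H = 0 ⇒ f = (−N·c + √((N·c)² + 4·N·c·H))/2 = (−0.096 + √579.85)/2 ≈ 11.992 mm, so f ≈ 12.0 mm.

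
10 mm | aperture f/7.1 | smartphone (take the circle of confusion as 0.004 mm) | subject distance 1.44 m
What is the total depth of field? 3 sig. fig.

1.40 m

Hyperfocal distance H = f²/(N·c) + f = 10²/(7.1 × 0.004) + 10 = 100/0.0284 + 10 ≈ 3531.1 mm ≈ 3.531 m.
Near limit Dn = s·(H − f)/(H + s − 2f) = 1440 × (3531.1 − 10) / (3531.1 + 1440 − 2 × 10) = 1440 × 3521.1 / 4951.1 ≈ 1024.1 mm.
Far limit Df = s·(H − f)/(H − s) = 1440 × (3531.1 − 10) / (3531.1 − 1440) = 1440 × 3521.1 / 2091.1 ≈ 2424.7 mm.
Depth of field = Df − Dn = 2424.7 − 1024.1 ≈ 1400.6 mm ≈ 1.40 m.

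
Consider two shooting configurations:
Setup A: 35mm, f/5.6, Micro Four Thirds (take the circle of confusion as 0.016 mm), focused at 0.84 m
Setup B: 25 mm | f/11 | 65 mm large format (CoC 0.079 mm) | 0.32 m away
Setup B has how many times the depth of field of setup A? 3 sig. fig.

3.18

Setup A: H = 35²/(5.6×0.016) + 35 ≈ 13706.9 mm; DoF = Df − Dn = 892.554 − 793.291 ≈ 99.263 mm.
Setup B: H = 25²/(11×0.079) + 25 ≈ 744.2 mm; DoF = Df − Dn = 542.53 − 226.92 ≈ 315.61 mm.
Ratio = 315.61 / 99.263 ≈ 3.18.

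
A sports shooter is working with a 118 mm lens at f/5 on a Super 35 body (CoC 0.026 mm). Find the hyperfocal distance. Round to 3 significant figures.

107 m

Hyperfocal distance H = f²/(N·c) + f = 118²/(5 × 0.026) + 118 = 13924/0.13 + 118 ≈ 107225.7 mm ≈ 107 m.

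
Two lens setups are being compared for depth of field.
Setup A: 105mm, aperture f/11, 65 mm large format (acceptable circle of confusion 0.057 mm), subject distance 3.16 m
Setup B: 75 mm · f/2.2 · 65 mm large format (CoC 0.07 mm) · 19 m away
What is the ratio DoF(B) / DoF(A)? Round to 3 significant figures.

23.8

Setup A: H = 105²/(11×0.057) + 105 ≈ 17688.7 mm; DoF = Df − Dn = 3824.5 − 2692.2 ≈ 1132.3 mm.
Setup B: H = 75²/(2.2×0.07) + 75 ≈ 36601.0 mm; DoF = Df − Dn = 39429 − 12515 ≈ 26914 mm.
Ratio = 26914 / 1132.3 ≈ 23.8.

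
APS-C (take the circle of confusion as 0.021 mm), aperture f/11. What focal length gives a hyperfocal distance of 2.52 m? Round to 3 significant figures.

From H = f²/(N·c) + f, with f ≪ H: f ≈ √(H·N·c) = √(2520 × 11 × 0.021) = √582.12 ≈ 24.13 mm.
Exact: f² + N·c·f − N·c·H = 0 ⇒ f = (−N·c + √((N·c)² + 4·N·c·H))/2 = (−0.231 + √2328.5)/2 ≈ 24.012 mm ≈ 24.0 mm.

24.0 mm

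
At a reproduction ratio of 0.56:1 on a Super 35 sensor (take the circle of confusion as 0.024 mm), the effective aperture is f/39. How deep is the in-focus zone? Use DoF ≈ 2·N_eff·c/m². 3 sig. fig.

5.97 mm

At magnification m, DoF ≈ 2·N_eff·c/m² = 2 × 39 × 0.024 / 0.56² = 1.872 / 0.3136 ≈ 5.97 mm.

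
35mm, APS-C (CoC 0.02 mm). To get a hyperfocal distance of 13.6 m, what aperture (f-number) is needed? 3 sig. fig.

Rearrange H = f²/(N·c) + f for N: N = f² / ((H − f)·c).
N = 35² / ((13600 − 35) × 0.02) = 1225 / 271.3 ≈ 4.52.

f/4.52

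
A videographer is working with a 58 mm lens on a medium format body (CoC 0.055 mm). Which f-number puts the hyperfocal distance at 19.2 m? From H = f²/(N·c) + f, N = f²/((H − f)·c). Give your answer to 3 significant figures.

f/3.20

Rearrange H = f²/(N·c) + f for N: N = f² / ((H − f)·c).
N = 58² / ((19200 − 58) × 0.055) = 3364 / 1053 ≈ 3.20.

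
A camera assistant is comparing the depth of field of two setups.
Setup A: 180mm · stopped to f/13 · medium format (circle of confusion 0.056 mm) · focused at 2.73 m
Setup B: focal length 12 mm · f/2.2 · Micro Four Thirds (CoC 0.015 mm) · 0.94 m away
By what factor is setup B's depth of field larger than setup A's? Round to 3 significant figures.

1.33

Setup A: H = 180²/(13×0.056) + 180 ≈ 44685.5 mm; DoF = Df − Dn = 2895.93 − 2582.06 ≈ 313.87 mm.
Setup B: H = 12²/(2.2×0.015) + 12 ≈ 4375.6 mm; DoF = Df − Dn = 1193.90 − 775.15 ≈ 418.75 mm.
Ratio = 418.75 / 313.87 ≈ 1.33.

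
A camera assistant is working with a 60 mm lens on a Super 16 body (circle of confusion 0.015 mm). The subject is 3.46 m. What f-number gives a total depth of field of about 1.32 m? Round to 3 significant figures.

f/13

Write h = H − f = f²/(N·c). The thin-lens limits are Dn = s·h/(h + (s−f)) and Df = s·h/(h − (s−f)), so DoF = Df − Dn = 2·s·(s−f)·h / (h² − (s−f)²).
That is a quadratic in h: DoF·h² − 2·s·(s−f)·h − DoF·(s−f)² = 0 ⇒ h = (s−f)·(s + √(s² + DoF²)) / DoF = 3400 × (3460 + √(3460² + 1320²)) / 1320 = 3400 × (3460 + 3703.24) / 1320 ≈ 18451 mm.
Then N = f²/(c·h) = 60² / (0.015 × 18451) = 3600 / 276.76 ≈ 13.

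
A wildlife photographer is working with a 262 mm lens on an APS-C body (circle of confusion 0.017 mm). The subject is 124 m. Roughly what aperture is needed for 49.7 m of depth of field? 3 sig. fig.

Write h = H − f = f²/(N·c). The thin-lens limits are Dn = s·h/(h + (s−f)) and Df = s·h/(h − (s−f)), so DoF = Df − Dn = 2·s·(s−f)·h / (h² − (s−f)²).
That is a quadratic in h: DoF·h² − 2·s·(s−f)·h − DoF·(s−f)² = 0 ⇒ h = (s−f)·(s + √(s² + DoF²)) / DoF = 123738 × (124000 + √(124000² + 49700²)) / 49700 = 123738 × (124000 + 133589) / 49700 ≈ 641320 mm.
Then N = f²/(c·h) = 262² / (0.017 × 641320) = 68644 / 10902 ≈ 6.30.

f/6.30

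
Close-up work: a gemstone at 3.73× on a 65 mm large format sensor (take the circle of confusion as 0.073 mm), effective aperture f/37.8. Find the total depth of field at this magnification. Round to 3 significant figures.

0.397 mm

At magnification m, DoF ≈ 2·N_eff·c/m² = 2 × 37.8 × 0.073 / 3.73² = 5.519 / 13.91 ≈ 0.397 mm.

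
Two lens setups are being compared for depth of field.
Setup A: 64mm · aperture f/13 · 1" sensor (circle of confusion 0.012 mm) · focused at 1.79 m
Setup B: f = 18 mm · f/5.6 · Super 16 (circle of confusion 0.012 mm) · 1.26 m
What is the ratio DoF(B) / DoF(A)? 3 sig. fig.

2.94

Setup A: H = 64²/(13×0.012) + 64 ≈ 26320.4 mm; DoF = Df − Dn = 1915.95 − 1679.59 ≈ 236.36 mm.
Setup B: H = 18²/(5.6×0.012) + 18 ≈ 4839.4 mm; DoF = Df − Dn = 1697.20 − 1001.91 ≈ 695.29 mm.
Ratio = 695.29 / 236.36 ≈ 2.94.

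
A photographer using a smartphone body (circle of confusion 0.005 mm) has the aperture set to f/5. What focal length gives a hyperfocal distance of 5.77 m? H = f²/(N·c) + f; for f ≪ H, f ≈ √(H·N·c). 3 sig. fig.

From H = f²/(N·c) + f, with f ≪ H: f ≈ √(H·N·c) = √(5770 × 5 × 0.005) = √144.25 ≈ 12.01 mm.
The +f correction barely moves this — solving exactly, f² + N·c·f − N·c·H = 0 ⇒ f = (−N·c + √((N·c)² + 4·N·c·H))/2 = (−0.025 + √577.00)/2 ≈ 11.998 mm, so f ≈ 12.0 mm.

12.0 mm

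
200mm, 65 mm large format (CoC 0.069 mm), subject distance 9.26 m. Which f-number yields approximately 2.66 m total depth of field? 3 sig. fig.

f/9.01

Write h = H − f = f²/(N·c). The thin-lens limits are Dn = s·h/(h + (s−f)) and Df = s·h/(h − (s−f)), so DoF = Df − Dn = 2·s·(s−f)·h / (h² − (s−f)²).
That is a quadratic in h: DoF·h² − 2·s·(s−f)·h − DoF·(s−f)² = 0 ⇒ h = (s−f)·(s + √(s² + DoF²)) / DoF = 9060 × (9260 + √(9260² + 2660²)) / 2660 = 9060 × (9260 + 9634.48) / 2660 ≈ 64355 mm.
Then N = f²/(c·h) = 200² / (0.069 × 64355) = 40000 / 4440.5 ≈ 9.01.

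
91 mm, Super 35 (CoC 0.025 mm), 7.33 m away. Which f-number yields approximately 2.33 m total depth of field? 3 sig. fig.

f/7.10

Write h = H − f = f²/(N·c). The thin-lens limits are Dn = s·h/(h + (s−f)) and Df = s·h/(h − (s−f)), so DoF = Df − Dn = 2·s·(s−f)·h / (h² − (s−f)²).
That is a quadratic in h: DoF·h² − 2·s·(s−f)·h − DoF·(s−f)² = 0 ⇒ h = (s−f)·(s + √(s² + DoF²)) / DoF = 7239 × (7330 + √(7330² + 2330²)) / 2330 = 7239 × (7330 + 7691.41) / 2330 ≈ 46670 mm.
Then N = f²/(c·h) = 91² / (0.025 × 46670) = 8281 / 1166.7 ≈ 7.10.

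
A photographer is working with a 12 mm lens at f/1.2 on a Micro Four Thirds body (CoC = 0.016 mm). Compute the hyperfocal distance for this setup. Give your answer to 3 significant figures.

Hyperfocal distance H = f²/(N·c) + f = 12²/(1.2 × 0.016) + 12 = 144/0.0192 + 12 ≈ 7512.0 mm ≈ 7.51 m.

7.51 m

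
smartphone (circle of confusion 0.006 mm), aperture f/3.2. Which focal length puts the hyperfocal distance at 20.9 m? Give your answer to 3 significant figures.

20.0 mm

From H = f²/(N·c) + f, with f ≪ H: f ≈ √(H·N·c) = √(20900 × 3.2 × 0.006) = √401.28 ≈ 20.03 mm.
The +f correction barely moves this — solving exactly, f² + N·c·f − N·c·H = 0 ⇒ f = (−N·c + √((N·c)² + 4·N·c·H))/2 = (−0.0192 + √1605.1)/2 ≈ 20.022 mm, so f ≈ 20.0 mm.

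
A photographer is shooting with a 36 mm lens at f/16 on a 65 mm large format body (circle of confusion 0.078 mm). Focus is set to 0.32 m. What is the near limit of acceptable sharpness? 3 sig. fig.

251 mm

Hyperfocal distance H = f²/(N·c) + f = 36²/(16 × 0.078) + 36 = 1296/1.248 + 36 ≈ 1074.5 mm ≈ 1.074 m.
Near limit Dn = s·(H − f)/(H + s − 2f) = 320 × (1074.5 − 36) / (1074.5 + 320 − 2 × 36) = 320 × 1038.5 / 1322.5 ≈ 251.28 mm.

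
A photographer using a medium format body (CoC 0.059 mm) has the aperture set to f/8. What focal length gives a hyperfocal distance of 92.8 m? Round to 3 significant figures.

209 mm

From H = f²/(N·c) + f, with f ≪ H: f ≈ √(H·N·c) = √(92800 × 8 × 0.059) = √43802 ≈ 209.3 mm.
The +f correction barely moves this — solving exactly, f² + N·c·f − N·c·H = 0 ⇒ f = (−N·c + √((N·c)² + 4·N·c·H))/2 = (−0.472 + √175207)/2 ≈ 209.05 mm, so f ≈ 209 mm.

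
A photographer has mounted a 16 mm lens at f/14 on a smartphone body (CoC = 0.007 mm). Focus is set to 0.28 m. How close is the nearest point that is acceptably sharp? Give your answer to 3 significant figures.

254 mm

Hyperfocal distance H = f²/(N·c) + f = 16²/(14 × 0.007) + 16 = 256/0.098 + 16 ≈ 2628.2 mm ≈ 2.628 m.
Near limit Dn = s·(H − f)/(H + s − 2f) = 280 × (2628.2 − 16) / (2628.2 + 280 − 2 × 16) = 280 × 2612.2 / 2876.2 ≈ 254.30 mm.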